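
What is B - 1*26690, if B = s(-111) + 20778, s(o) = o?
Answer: -6023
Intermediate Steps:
B = 20667 (B = -111 + 20778 = 20667)
B - 1*26690 = 20667 - 1*26690 = 20667 - 26690 = -6023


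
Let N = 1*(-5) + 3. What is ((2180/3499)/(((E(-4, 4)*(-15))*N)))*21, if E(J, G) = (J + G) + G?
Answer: 763/6998 ≈ 0.10903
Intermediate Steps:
N = -2 (N = -5 + 3 = -2)
E(J, G) = J + 2*G (E(J, G) = (G + J) + G = J + 2*G)
((2180/3499)/(((E(-4, 4)*(-15))*N)))*21 = ((2180/3499)/((((-4 + 2*4)*(-15))*(-2))))*21 = ((2180*(1/3499))/((((-4 + 8)*(-15))*(-2))))*21 = (2180/(3499*(((4*(-15))*(-2)))))*21 = (2180/(3499*((-60*(-2)))))*21 = ((2180/3499)/120)*21 = ((2180/3499)*(1/120))*21 = (109/20994)*21 = 763/6998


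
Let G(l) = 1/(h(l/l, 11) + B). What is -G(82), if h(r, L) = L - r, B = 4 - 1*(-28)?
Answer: -1/42 ≈ -0.023810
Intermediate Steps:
B = 32 (B = 4 + 28 = 32)
G(l) = 1/42 (G(l) = 1/((11 - l/l) + 32) = 1/((11 - 1*1) + 32) = 1/((11 - 1) + 32) = 1/(10 + 32) = 1/42)
-G(82) = -1*1/42 = -1/42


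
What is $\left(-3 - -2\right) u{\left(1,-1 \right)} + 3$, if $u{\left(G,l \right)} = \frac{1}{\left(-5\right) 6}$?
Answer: $\frac{91}{30} \approx 3.0333$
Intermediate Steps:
$u{\left(G,l \right)} = - \frac{1}{30}$ ($u{\left(G,l \right)} = \frac{1}{-30} = - \frac{1}{30}$)
$\left(-3 - -2\right) u{\left(1,-1 \right)} + 3 = \left(-3 - -2\right) \left(- \frac{1}{30}\right) + 3 = \left(-3 + 2\right) \left(- \frac{1}{30}\right) + 3 = \left(-1\right) \left(- \frac{1}{30}\right) + 3 = \frac{1}{30} + 3 = \frac{91}{30}$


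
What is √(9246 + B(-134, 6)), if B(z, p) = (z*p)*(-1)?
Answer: 5*√402 ≈ 100.25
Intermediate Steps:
B(z, p) = -p*z (B(z, p) = (p*z)*(-1) = -p*z)
√(9246 + B(-134, 6)) = √(9246 - 1*6*(-134)) = √(9246 + 804) = √10050 = 5*√402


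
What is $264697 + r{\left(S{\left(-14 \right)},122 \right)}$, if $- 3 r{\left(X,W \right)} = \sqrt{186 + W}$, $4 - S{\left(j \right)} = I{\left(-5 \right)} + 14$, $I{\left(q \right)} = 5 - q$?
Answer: $264697 - \frac{2 \sqrt{77}}{3} \approx 2.6469 \cdot 10^{5}$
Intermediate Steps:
$S{\left(j \right)} = -20$ ($S{\left(j \right)} = 4 - \left(\left(5 - -5\right) + 14\right) = 4 - \left(\left(5 + 5\right) + 14\right) = 4 - \left(10 + 14\right) = 4 - 24 = -20$)
$r{\left(X,W \right)} = - \frac{\sqrt{186 + W}}{3}$
$264697 + r{\left(S{\left(-14 \right)},122 \right)} = 264697 - \frac{\sqrt{186 + 122}}{3} = 264697 - \frac{\sqrt{308}}{3} = 264697 - \frac{2 \sqrt{77}}{3}$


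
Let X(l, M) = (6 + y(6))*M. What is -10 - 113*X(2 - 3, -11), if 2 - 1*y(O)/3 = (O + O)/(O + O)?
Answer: 11177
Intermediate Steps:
y(O) = 3 (y(O) = 6 - 3*(O + O)/(O + O) = 6 - 3*2*O/(2*O) = 6 - 3*2*O*1/(2*O) = 6 - 3*1 = 6 - 3 = 3)
X(l, M) = 9*M (X(l, M) = (6 + 3)*M = 9*M)
-10 - 113*X(2 - 3, -11) = -10 - 1017*(-11) = -10 - 113*(-99) = -10 + 11187 = 11177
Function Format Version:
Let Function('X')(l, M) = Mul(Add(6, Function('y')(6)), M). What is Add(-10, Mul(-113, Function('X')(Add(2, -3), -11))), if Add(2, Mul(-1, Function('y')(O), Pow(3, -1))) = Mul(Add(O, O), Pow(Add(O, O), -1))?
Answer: 11177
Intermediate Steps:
Function('y')(O) = 3 (Function('y')(O) = Add(6, Mul(-3, Mul(Add(O, O), Pow(Add(O, O), -1)))) = Add(6, Mul(-3, Mul(Mul(2, O), Pow(Mul(2, O), -1)))) = Add(6, Mul(-3, Mul(Mul(2, O), Mul(Rational(1, 2), Pow(O, -1))))) = Add(6, Mul(-3, 1)) = Add(6, -3) = 3)
Function('X')(l, M) = Mul(9, M) (Function('X')(l, M) = Mul(Add(6, 3), M) = Mul(9, M))
Add(-10, Mul(-113, Function('X')(Add(2, -3), -11))) = Add(-10, Mul(-113, Mul(9, -11))) = Add(-10, Mul(-113, -99)) = Add(-10, 11187) = 11177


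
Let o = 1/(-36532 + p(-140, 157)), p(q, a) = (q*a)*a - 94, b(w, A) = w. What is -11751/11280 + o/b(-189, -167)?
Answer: -1290915609679/1239173525520 ≈ -1.0418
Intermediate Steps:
p(q, a) = -94 + q*a**2 (p(q, a) = (a*q)*a - 94 = q*a**2 - 94 = -94 + q*a**2)
o = -1/3487486 (o = 1/(-36532 + (-94 - 140*157**2)) = 1/(-36532 + (-94 - 140*24649)) = 1/(-36532 + (-94 - 3450860)) = 1/(-36532 - 3450954) = 1/(-3487486) = -1/3487486 ≈ -2.8674e-7)
-11751/11280 + o/b(-189, -167) = -11751/11280 - 1/3487486/(-189) = -11751*1/11280 - 1/3487486*(-1/189) = -3917/3760 + 1/659134854 = -1290915609679/1239173525520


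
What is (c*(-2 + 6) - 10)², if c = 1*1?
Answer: 36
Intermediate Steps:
c = 1
(c*(-2 + 6) - 10)² = (1*(-2 + 6) - 10)² = (1*4 - 10)² = (4 - 10)² = (-6)² = 36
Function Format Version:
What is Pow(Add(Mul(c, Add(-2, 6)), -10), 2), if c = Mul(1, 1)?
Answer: 36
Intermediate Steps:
c = 1
Pow(Add(Mul(c, Add(-2, 6)), -10), 2) = Pow(Add(Mul(1, Add(-2, 6)), -10), 2) = Pow(Add(Mul(1, 4), -10), 2) = Pow(Add(4, -10), 2) = Pow(-6, 2) = 36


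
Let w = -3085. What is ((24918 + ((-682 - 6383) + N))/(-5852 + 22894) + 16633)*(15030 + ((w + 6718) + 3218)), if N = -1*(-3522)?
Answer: 6202846907641/17042 ≈ 3.6397e+8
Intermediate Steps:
N = 3522
((24918 + ((-682 - 6383) + N))/(-5852 + 22894) + 16633)*(15030 + ((w + 6718) + 3218)) = ((24918 + ((-682 - 6383) + 3522))/(-5852 + 22894) + 16633)*(15030 + ((-3085 + 6718) + 3218)) = ((24918 + (-7065 + 3522))/17042 + 16633)*(15030 + (3633 + 3218)) = ((24918 - 3543)*(1/17042) + 16633)*(15030 + 6851) = (21375*(1/17042) + 16633)*21881 = (21375/17042 + 16633)*21881 = (283480961/17042)*21881 = 6202846907641/17042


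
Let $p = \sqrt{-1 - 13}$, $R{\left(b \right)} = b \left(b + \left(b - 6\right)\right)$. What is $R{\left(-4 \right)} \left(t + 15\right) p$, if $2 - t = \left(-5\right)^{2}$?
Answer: $- 448 i \sqrt{14} \approx - 1676.3 i$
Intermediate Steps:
$R{\left(b \right)} = b \left(-6 + 2 b\right)$ ($R{\left(b \right)} = b \left(b + \left(b - 6\right)\right) = b \left(b + \left(-6 + b\right)\right) = b \left(-6 + 2 b\right)$)
$t = -23$ ($t = 2 - \left(-5\right)^{2} = 2 - 25 = -23$)
$p = i \sqrt{14}$ ($p = \sqrt{-14} = i \sqrt{14} \approx 3.7417 i$)
$R{\left(-4 \right)} \left(t + 15\right) p = 2 \left(-4\right) \left(-3 - 4\right) \left(-23 + 15\right) i \sqrt{14} = 2 \left(-4\right) \left(-7\right) \left(-8\right) i \sqrt{14} = 56 \left(-8\right) i \sqrt{14} = - 448 i \sqrt{14}$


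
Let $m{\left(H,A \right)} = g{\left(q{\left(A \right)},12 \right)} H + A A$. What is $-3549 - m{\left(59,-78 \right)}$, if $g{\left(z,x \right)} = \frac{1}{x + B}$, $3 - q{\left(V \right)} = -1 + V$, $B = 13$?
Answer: $- \frac{240884}{25} \approx -9635.4$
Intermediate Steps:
$q{\left(V \right)} = 4 - V$ ($q{\left(V \right)} = 3 - \left(-1 + V\right) = 4 - V$)
$g{\left(z,x \right)} = \frac{1}{13 + x}$ ($g{\left(z,x \right)} = \frac{1}{x + 13} = \frac{1}{13 + x}$)
$m{\left(H,A \right)} = A^{2} + \frac{H}{25}$ ($m{\left(H,A \right)} = \frac{H}{13 + 12} + A A = \frac{H}{25} + A^{2} = A^{2} + \frac{H}{25}$)
$-3549 - m{\left(59,-78 \right)} = -3549 - \left(\left(-78\right)^{2} + \frac{1}{25} \cdot 59\right) = -3549 - \left(6084 + \frac{59}{25}\right) = -3549 - \frac{152159}{25} = - \frac{240884}{25}$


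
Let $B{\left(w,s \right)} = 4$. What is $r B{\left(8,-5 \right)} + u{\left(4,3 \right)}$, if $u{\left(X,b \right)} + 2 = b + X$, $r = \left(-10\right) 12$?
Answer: $-475$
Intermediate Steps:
$r = -120$
$u{\left(X,b \right)} = -2 + X + b$ ($u{\left(X,b \right)} = -2 + \left(b + X\right) = -2 + \left(X + b\right) = -2 + X + b$)
$r B{\left(8,-5 \right)} + u{\left(4,3 \right)} = \left(-120\right) 4 + \left(-2 + 4 + 3\right) = -480 + 5 = -475$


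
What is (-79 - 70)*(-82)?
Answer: 12218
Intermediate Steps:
(-79 - 70)*(-82) = -149*(-82) = 12218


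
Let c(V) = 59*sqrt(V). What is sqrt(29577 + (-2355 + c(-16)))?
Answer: sqrt(27222 + 236*I) ≈ 164.99 + 0.7152*I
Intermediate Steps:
sqrt(29577 + (-2355 + c(-16))) = sqrt(29577 + (-2355 + 59*sqrt(-16))) = sqrt(29577 + (-2355 + 59*(4*I))) = sqrt(29577 + (-2355 + 236*I)) = sqrt(27222 + 236*I)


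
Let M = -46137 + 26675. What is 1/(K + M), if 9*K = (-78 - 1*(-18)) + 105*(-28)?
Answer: -3/59386 ≈ -5.0517e-5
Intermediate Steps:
M = -19462
K = -1000/3 (K = ((-78 - 1*(-18)) + 105*(-28))/9 = ((-78 + 18) - 2940)/9 = (-60 - 2940)/9 = (1/9)*(-3000) = -1000/3 ≈ -333.33)
1/(K + M) = 1/(-1000/3 - 19462) = 1/(-59386/3) = -3/59386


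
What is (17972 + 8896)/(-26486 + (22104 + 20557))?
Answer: 26868/16175 ≈ 1.6611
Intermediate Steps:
(17972 + 8896)/(-26486 + (22104 + 20557)) = 26868/(-26486 + 42661) = 26868/16175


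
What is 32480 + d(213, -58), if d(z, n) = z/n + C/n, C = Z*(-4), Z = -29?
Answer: 1883511/58 ≈ 32474.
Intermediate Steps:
C = 116 (C = -29*(-4) = 116)
d(z, n) = 116/n + z/n (d(z, n) = z/n + 116/n = 116/n + z/n)
32480 + d(213, -58) = 32480 + (116 + 213)/(-58) = 32480 - 1/58*329 = 32480 - 329/58 = 1883511/58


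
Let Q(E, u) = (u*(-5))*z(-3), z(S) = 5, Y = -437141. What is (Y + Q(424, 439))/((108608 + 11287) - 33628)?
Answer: -448116/86267 ≈ -5.1945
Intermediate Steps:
Q(E, u) = -25*u (Q(E, u) = (u*(-5))*5 = -5*u*5 = -25*u)
(Y + Q(424, 439))/((108608 + 11287) - 33628) = (-437141 - 25*439)/((108608 + 11287) - 33628) = (-437141 - 10975)/(119895 - 33628) = -448116/86267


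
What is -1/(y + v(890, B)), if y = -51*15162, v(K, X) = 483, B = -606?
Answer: 1/772779 ≈ 1.2940e-6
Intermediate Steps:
y = -773262
-1/(y + v(890, B)) = -1/(-773262 + 483) = -1/(-772779) = -1*(-1/772779) = 1/772779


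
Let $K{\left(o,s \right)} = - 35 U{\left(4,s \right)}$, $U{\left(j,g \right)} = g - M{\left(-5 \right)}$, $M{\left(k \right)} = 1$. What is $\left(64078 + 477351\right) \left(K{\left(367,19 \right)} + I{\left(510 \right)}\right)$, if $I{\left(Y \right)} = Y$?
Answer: $-64971480$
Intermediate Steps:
$U{\left(j,g \right)} = -1 + g$ ($U{\left(j,g \right)} = g - 1 = -1 + g$)
$K{\left(o,s \right)} = 35 - 35 s$ ($K{\left(o,s \right)} = - 35 \left(-1 + s\right) = 35 - 35 s$)
$\left(64078 + 477351\right) \left(K{\left(367,19 \right)} + I{\left(510 \right)}\right) = \left(64078 + 477351\right) \left(\left(35 - 665\right) + 510\right) = 541429 \left(\left(35 - 665\right) + 510\right) = 541429 \left(-630 + 510\right) = 541429 \left(-120\right) = -64971480$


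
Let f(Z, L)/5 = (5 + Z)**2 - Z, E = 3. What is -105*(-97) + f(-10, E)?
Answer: 10360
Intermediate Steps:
f(Z, L) = -5*Z + 5*(5 + Z)**2 (f(Z, L) = 5*((5 + Z)**2 - Z) = -5*Z + 5*(5 + Z)**2)
-105*(-97) + f(-10, E) = -105*(-97) + (-5*(-10) + 5*(5 - 10)**2) = 10185 + (50 + 5*(-5)**2) = 10185 + (50 + 5*25) = 10185 + (50 + 125) = 10185 + 175 = 10360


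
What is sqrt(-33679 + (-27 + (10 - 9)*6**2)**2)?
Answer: I*sqrt(33598) ≈ 183.3*I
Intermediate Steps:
sqrt(-33679 + (-27 + (10 - 9)*6**2)**2) = sqrt(-33679 + (-27 + 1*36)**2) = sqrt(-33679 + (-27 + 36)**2) = sqrt(-33679 + 9**2) = sqrt(-33679 + 81) = sqrt(-33598) = I*sqrt(33598)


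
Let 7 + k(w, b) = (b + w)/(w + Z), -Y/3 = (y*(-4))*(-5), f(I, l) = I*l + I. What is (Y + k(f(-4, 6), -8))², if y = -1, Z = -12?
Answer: 290521/100 ≈ 2905.2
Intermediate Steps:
f(I, l) = I + I*l
Y = 60 (Y = -3*(-1*(-4))*(-5) = -12*(-5) = -3*(-20) = 60)
k(w, b) = -7 + (b + w)/(-12 + w) (k(w, b) = -7 + (b + w)/(w - 12) = -7 + (b + w)/(-12 + w))
(Y + k(f(-4, 6), -8))² = (60 + (84 - 8 - (-24)*(1 + 6))/(-12 - 4*(1 + 6)))² = (60 + (84 - 8 - (-24)*7)/(-12 - 4*7))² = (60 + (84 - 8 - 6*(-28))/(-12 - 28))² = (60 + (84 - 8 + 168)/(-40))² = (60 - 1/40*244)² = (60 - 61/10)² = (539/10)² = 290521/100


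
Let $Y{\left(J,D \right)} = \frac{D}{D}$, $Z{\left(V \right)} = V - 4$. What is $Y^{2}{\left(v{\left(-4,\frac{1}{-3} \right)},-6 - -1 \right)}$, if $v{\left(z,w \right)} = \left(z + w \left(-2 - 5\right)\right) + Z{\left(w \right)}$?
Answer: $1$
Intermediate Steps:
$Z{\left(V \right)} = -4 + V$
$v{\left(z,w \right)} = -4 + z - 6 w$ ($v{\left(z,w \right)} = \left(z + w \left(-2 - 5\right)\right) + \left(-4 + w\right) = \left(z + w \left(-7\right)\right) + \left(-4 + w\right) = \left(z - 7 w\right) + \left(-4 + w\right) = -4 + z - 6 w$)
$Y{\left(J,D \right)} = 1$
$Y^{2}{\left(v{\left(-4,\frac{1}{-3} \right)},-6 - -1 \right)} = 1^{2} = 1$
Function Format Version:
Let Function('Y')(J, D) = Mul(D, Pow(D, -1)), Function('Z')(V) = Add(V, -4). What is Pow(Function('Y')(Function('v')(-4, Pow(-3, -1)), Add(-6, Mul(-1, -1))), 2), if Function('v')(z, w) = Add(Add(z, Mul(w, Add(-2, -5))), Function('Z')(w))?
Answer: 1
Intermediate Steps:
Function('Z')(V) = Add(-4, V)
Function('v')(z, w) = Add(-4, z, Mul(-6, w)) (Function('v')(z, w) = Add(Add(z, Mul(w, Add(-2, -5))), Add(-4, w)) = Add(Add(z, Mul(w, -7)), Add(-4, w)) = Add(Add(z, Mul(-7, w)), Add(-4, w)) = Add(-4, z, Mul(-6, w)))
Function('Y')(J, D) = 1
Pow(Function('Y')(Function('v')(-4, Pow(-3, -1)), Add(-6, Mul(-1, -1))), 2) = Pow(1, 2) = 1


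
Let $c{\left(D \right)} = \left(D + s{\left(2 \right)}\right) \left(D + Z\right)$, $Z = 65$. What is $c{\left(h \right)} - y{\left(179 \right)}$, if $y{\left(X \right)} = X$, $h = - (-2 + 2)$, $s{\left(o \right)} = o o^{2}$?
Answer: $341$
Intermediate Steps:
$s{\left(o \right)} = o^{3}$
$h = 0$ ($h = \left(-1\right) 0 = 0$)
$c{\left(D \right)} = \left(8 + D\right) \left(65 + D\right)$ ($c{\left(D \right)} = \left(D + 2^{3}\right) \left(D + 65\right) = \left(D + 8\right) \left(65 + D\right) = \left(8 + D\right) \left(65 + D\right)$)
$c{\left(h \right)} - y{\left(179 \right)} = \left(520 + 0^{2} + 73 \cdot 0\right) - 179 = \left(520 + 0 + 0\right) - 179 = 520 - 179 = 341$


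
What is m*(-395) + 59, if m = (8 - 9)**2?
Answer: -336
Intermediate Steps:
m = 1 (m = (-1)**2 = 1)
m*(-395) + 59 = 1*(-395) + 59 = -395 + 59 = -336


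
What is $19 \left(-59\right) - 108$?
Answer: $-1229$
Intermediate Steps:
$19 \left(-59\right) - 108 = -1121 - 108 = -1229$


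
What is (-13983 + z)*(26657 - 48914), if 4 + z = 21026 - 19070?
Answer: 267773967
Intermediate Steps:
z = 1952 (z = -4 + (21026 - 19070) = -4 + 1956 = 1952)
(-13983 + z)*(26657 - 48914) = (-13983 + 1952)*(26657 - 48914) = -12031*(-22257) = 267773967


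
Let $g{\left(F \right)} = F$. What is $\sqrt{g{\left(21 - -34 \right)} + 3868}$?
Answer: $\sqrt{3923} \approx 62.634$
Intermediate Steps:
$\sqrt{g{\left(21 - -34 \right)} + 3868} = \sqrt{\left(21 - -34\right) + 3868} = \sqrt{\left(21 + 34\right) + 3868} = \sqrt{55 + 3868} = \sqrt{3923}$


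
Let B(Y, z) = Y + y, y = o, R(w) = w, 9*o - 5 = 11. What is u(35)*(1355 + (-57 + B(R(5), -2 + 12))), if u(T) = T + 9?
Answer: 516692/9 ≈ 57410.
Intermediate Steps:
o = 16/9 (o = 5/9 + (⅑)*11 = 5/9 + 11/9 = 16/9 ≈ 1.7778)
y = 16/9 ≈ 1.7778
B(Y, z) = 16/9 + Y (B(Y, z) = Y + 16/9 = 16/9 + Y)
u(T) = 9 + T
u(35)*(1355 + (-57 + B(R(5), -2 + 12))) = (9 + 35)*(1355 + (-57 + (16/9 + 5))) = 44*(1355 + (-57 + 61/9)) = 44*(1355 - 452/9) = 44*(11743/9) = 516692/9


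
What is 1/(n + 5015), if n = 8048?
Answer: 1/13063 ≈ 7.6552e-5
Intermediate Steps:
1/(n + 5015) = 1/(8048 + 5015) = 1/13063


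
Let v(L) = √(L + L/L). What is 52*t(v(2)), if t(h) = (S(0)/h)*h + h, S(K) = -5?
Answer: -260 + 52*√3 ≈ -169.93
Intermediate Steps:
v(L) = √(1 + L) (v(L) = √(L + 1) = √(1 + L))
t(h) = -5 + h (t(h) = (-5/h)*h + h = -5 + h)
52*t(v(2)) = 52*(-5 + √(1 + 2)) = 52*(-5 + √3) = -260 + 52*√3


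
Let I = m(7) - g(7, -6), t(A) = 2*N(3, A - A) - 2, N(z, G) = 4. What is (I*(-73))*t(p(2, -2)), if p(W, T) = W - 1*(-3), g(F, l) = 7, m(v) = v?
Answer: 0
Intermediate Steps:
p(W, T) = 3 + W (p(W, T) = W + 3 = 3 + W)
t(A) = 6 (t(A) = 2*4 - 2 = 8 - 2 = 6)
I = 0 (I = 7 - 1*7 = 7 - 7 = 0)
(I*(-73))*t(p(2, -2)) = (0*(-73))*6 = 0*6 = 0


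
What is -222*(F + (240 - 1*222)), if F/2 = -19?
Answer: 4440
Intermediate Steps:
F = -38 (F = 2*(-19) = -38)
-222*(F + (240 - 1*222)) = -222*(-38 + (240 - 1*222)) = -222*(-38 + (240 - 222)) = -222*(-38 + 18) = -222*(-20) = 4440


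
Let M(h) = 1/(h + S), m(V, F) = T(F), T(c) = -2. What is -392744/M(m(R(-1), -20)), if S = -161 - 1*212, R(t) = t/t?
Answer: 147279000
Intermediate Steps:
R(t) = 1
S = -373 (S = -161 - 212 = -373)
m(V, F) = -2
M(h) = 1/(-373 + h) (M(h) = 1/(h - 373) = 1/(-373 + h))
-392744/M(m(R(-1), -20)) = -392744/(1/(-373 - 2)) = -392744/(1/(-375)) = -392744/(-1/375) = -392744*(-375) = 147279000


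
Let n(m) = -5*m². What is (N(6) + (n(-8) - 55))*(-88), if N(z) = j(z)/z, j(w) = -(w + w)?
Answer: 33176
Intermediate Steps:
j(w) = -2*w
N(z) = -2 (N(z) = (-2*z)/z = -2)
(N(6) + (n(-8) - 55))*(-88) = (-2 + (-5*(-8)² - 55))*(-88) = (-2 + (-5*64 - 55))*(-88) = (-2 + (-320 - 55))*(-88) = (-2 - 375)*(-88) = -377*(-88) = 33176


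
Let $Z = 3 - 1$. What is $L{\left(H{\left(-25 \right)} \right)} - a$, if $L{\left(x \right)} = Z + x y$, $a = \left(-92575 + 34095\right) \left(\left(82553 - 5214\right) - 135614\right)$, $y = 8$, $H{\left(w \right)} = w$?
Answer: $-3407922198$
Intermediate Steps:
$Z = 2$
$a = 3407922000$ ($a = - 58480 \left(\left(82553 - 5214\right) - 135614\right) = - 58480 \left(77339 - 135614\right) = \left(-58480\right) \left(-58275\right) = 3407922000$)
$L{\left(x \right)} = 2 + 8 x$ ($L{\left(x \right)} = 2 + x 8 = 2 + 8 x$)
$L{\left(H{\left(-25 \right)} \right)} - a = \left(2 + 8 \left(-25\right)\right) - 3407922000 = \left(2 - 200\right) - 3407922000 = -198 - 3407922000 = -3407922198$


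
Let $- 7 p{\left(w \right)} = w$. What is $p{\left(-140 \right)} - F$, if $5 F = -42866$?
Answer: $\frac{42966}{5} \approx 8593.2$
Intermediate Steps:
$F = - \frac{42866}{5}$ ($F = \frac{1}{5} \left(-42866\right) = - \frac{42866}{5} \approx -8573.2$)
$p{\left(w \right)} = - \frac{w}{7}$
$p{\left(-140 \right)} - F = \left(- \frac{1}{7}\right) \left(-140\right) - - \frac{42866}{5} = 20 + \frac{42866}{5} = \frac{42966}{5}$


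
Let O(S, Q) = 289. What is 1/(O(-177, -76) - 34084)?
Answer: -1/33795 ≈ -2.9590e-5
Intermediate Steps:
1/(O(-177, -76) - 34084) = 1/(289 - 34084) = 1/(-33795) = -1/33795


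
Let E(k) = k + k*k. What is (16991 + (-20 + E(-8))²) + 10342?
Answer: 28629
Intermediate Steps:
E(k) = k + k²
(16991 + (-20 + E(-8))²) + 10342 = (16991 + (-20 - 8*(1 - 8))²) + 10342 = (16991 + (-20 - 8*(-7))²) + 10342 = (16991 + (-20 + 56)²) + 10342 = (16991 + 36²) + 10342 = (16991 + 1296) + 10342 = 18287 + 10342 = 28629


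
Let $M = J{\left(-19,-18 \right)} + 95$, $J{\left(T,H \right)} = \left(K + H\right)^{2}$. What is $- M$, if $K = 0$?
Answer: $-419$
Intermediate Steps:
$J{\left(T,H \right)} = H^{2}$ ($J{\left(T,H \right)} = \left(0 + H\right)^{2} = H^{2}$)
$M = 419$ ($M = \left(-18\right)^{2} + 95 = 324 + 95 = 419$)
$- M = \left(-1\right) 419 = -419$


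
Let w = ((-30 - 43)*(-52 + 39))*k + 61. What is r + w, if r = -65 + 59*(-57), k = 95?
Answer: 86788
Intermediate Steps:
r = -3428 (r = -65 - 3363 = -3428)
w = 90216 (w = ((-30 - 43)*(-52 + 39))*95 + 61 = -73*(-13)*95 + 61 = 949*95 + 61 = 90155 + 61 = 90216)
r + w = -3428 + 90216 = 86788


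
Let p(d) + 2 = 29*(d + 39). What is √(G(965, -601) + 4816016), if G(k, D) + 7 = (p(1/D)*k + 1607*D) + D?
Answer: √1783985983301/601 ≈ 2222.4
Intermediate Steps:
p(d) = 1129 + 29*d (p(d) = -2 + 29*(d + 39) = -2 + 29*(39 + d) = -2 + (1131 + 29*d) = 1129 + 29*d)
G(k, D) = -7 + 1608*D + k*(1129 + 29/D) (G(k, D) = -7 + (((1129 + 29/D)*k + 1607*D) + D) = -7 + ((k*(1129 + 29/D) + 1607*D) + D) = -7 + ((1607*D + k*(1129 + 29/D)) + D) = -7 + (1608*D + k*(1129 + 29/D)) = -7 + 1608*D + k*(1129 + 29/D))
√(G(965, -601) + 4816016) = √((-7 + 1129*965 + 1608*(-601) + 29*965/(-601)) + 4816016) = √((-7 + 1089485 - 966408 + 29*965*(-1/601)) + 4816016) = √((-7 + 1089485 - 966408 - 27985/601) + 4816016) = √(73937085/601 + 4816016) = √(2968362701/601) = √1783985983301/601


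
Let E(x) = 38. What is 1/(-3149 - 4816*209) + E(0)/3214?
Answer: 31627408/2675148795 ≈ 0.011823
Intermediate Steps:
1/(-3149 - 4816*209) + E(0)/3214 = 1/(-3149 - 4816*209) + 38/3214 = (1/209)/(-7965) + 38*(1/3214) = -1/7965*1/209 + 19/1607 = -1/1664685 + 19/1607 = 31627408/2675148795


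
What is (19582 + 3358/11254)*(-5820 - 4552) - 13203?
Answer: -1142960751877/5627 ≈ -2.0312e+8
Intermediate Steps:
(19582 + 3358/11254)*(-5820 - 4552) - 13203 = (19582 + 3358*(1/11254))*(-10372) - 13203 = (19582 + 1679/5627)*(-10372) - 13203 = (110189593/5627)*(-10372) - 13203 = -1142886458596/5627 - 13203 = -1142960751877/5627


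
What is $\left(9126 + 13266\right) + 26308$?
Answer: $48700$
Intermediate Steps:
$\left(9126 + 13266\right) + 26308 = 22392 + 26308 = 48700$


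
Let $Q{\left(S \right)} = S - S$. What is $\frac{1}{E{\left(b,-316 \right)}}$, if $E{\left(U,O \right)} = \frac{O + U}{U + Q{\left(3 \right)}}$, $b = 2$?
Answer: $- \frac{1}{157} \approx -0.0063694$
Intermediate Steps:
$Q{\left(S \right)} = 0$
$E{\left(U,O \right)} = \frac{O + U}{U}$ ($E{\left(U,O \right)} = \frac{O + U}{U + 0} = \frac{O + U}{U}$)
$\frac{1}{E{\left(b,-316 \right)}} = \frac{1}{\frac{1}{2} \left(-316 + 2\right)} = \frac{1}{\frac{1}{2} \left(-314\right)} = \frac{1}{-157} = - \frac{1}{157}$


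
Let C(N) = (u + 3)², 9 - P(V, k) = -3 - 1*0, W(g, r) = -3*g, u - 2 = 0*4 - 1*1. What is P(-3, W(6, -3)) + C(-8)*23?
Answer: 380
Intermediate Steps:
u = 1 (u = 2 + (0*4 - 1*1) = 2 + (0 - 1) = 2 - 1 = 1)
P(V, k) = 12 (P(V, k) = 9 - (-3 - 1*0) = 9 - (-3 + 0) = 9 - 1*(-3) = 9 + 3 = 12)
C(N) = 16 (C(N) = (1 + 3)² = 4² = 16)
P(-3, W(6, -3)) + C(-8)*23 = 12 + 16*23 = 12 + 368 = 380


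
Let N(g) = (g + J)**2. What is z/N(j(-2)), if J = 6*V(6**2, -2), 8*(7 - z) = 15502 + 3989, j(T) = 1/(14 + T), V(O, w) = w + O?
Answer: -349830/5997601 ≈ -0.058328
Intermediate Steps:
V(O, w) = O + w
z = -19435/8 (z = 7 - (15502 + 3989)/8 = 7 - 1/8*19491 = 7 - 19491/8 = -19435/8 ≈ -2429.4)
J = 204 (J = 6*(6**2 - 2) = 6*(36 - 2) = 6*34 = 204)
N(g) = (204 + g)**2 (N(g) = (g + 204)**2 = (204 + g)**2)
z/N(j(-2)) = -19435/(8*(204 + 1/(14 - 2))**2) = -19435/(8*(204 + 1/12)**2) = -19435/(8*((2449/12)**2)) = -19435/(8*5997601/144) = -19435/8*144/5997601 = -349830/5997601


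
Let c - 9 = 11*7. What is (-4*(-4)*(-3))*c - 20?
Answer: -4148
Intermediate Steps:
c = 86 (c = 9 + 11*7 = 9 + 77 = 86)
(-4*(-4)*(-3))*c - 20 = (-4*(-4)*(-3))*86 - 20 = (16*(-3))*86 - 20 = -48*86 - 20 = -4128 - 20 = -4148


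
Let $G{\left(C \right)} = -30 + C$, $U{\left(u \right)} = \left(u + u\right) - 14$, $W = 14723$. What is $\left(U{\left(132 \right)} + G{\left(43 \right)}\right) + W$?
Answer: $14986$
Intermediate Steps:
$U{\left(u \right)} = -14 + 2 u$ ($U{\left(u \right)} = 2 u - 14 = -14 + 2 u$)
$\left(U{\left(132 \right)} + G{\left(43 \right)}\right) + W = \left(\left(-14 + 2 \cdot 132\right) + \left(-30 + 43\right)\right) + 14723 = \left(\left(-14 + 264\right) + 13\right) + 14723 = \left(250 + 13\right) + 14723 = 263 + 14723 = 14986$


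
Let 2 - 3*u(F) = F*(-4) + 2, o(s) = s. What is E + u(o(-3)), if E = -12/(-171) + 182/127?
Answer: -18074/7239 ≈ -2.4968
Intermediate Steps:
E = 10882/7239 (E = -12*(-1/171) + 182*(1/127) = 4/57 + 182/127 = 10882/7239 ≈ 1.5032)
u(F) = 4*F/3 (u(F) = ⅔ - (F*(-4) + 2)/3 = ⅔ - (-4*F + 2)/3 = ⅔ - (2 - 4*F)/3 = ⅔ + (-⅔ + 4*F/3) = 4*F/3)
E + u(o(-3)) = 10882/7239 + (4/3)*(-3) = 10882/7239 - 4 = -18074/7239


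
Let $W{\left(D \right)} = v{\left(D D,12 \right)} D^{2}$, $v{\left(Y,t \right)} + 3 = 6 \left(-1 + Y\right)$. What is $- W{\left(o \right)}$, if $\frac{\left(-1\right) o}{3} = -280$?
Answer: $-2987221809600$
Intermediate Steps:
$o = 840$ ($o = \left(-3\right) \left(-280\right) = 840$)
$v{\left(Y,t \right)} = -9 + 6 Y$ ($v{\left(Y,t \right)} = -3 + 6 \left(-1 + Y\right) = -3 + \left(-6 + 6 Y\right) = -9 + 6 Y$)
$W{\left(D \right)} = D^{2} \left(-9 + 6 D^{2}\right)$ ($W{\left(D \right)} = \left(-9 + 6 D D\right) D^{2} = \left(-9 + 6 D^{2}\right) D^{2} = D^{2} \left(-9 + 6 D^{2}\right)$)
$- W{\left(o \right)} = - 840^{2} \left(-9 + 6 \cdot 840^{2}\right) = - 705600 \left(-9 + 6 \cdot 705600\right) = - 705600 \left(-9 + 4233600\right) = - 705600 \cdot 4233591 = \left(-1\right) 2987221809600 = -2987221809600$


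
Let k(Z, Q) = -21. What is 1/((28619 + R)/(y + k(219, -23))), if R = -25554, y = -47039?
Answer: -9412/613 ≈ -15.354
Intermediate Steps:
1/((28619 + R)/(y + k(219, -23))) = 1/((28619 - 25554)/(-47039 - 21)) = 1/(3065/(-47060)) = 1/(3065*(-1/47060)) = 1/(-613/9412) = -9412/613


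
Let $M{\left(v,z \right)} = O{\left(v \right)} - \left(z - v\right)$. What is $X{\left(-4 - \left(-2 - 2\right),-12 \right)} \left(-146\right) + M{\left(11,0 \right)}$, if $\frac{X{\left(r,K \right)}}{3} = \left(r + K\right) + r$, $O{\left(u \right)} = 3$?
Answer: $5270$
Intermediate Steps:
$X{\left(r,K \right)} = 3 K + 6 r$ ($X{\left(r,K \right)} = 3 \left(\left(r + K\right) + r\right) = 3 \left(\left(K + r\right) + r\right) = 3 \left(K + 2 r\right) = 3 K + 6 r$)
$M{\left(v,z \right)} = 3 + v - z$ ($M{\left(v,z \right)} = 3 - \left(z - v\right) = 3 + \left(v - z\right) = 3 + v - z$)
$X{\left(-4 - \left(-2 - 2\right),-12 \right)} \left(-146\right) + M{\left(11,0 \right)} = \left(3 \left(-12\right) + 6 \left(-4 - \left(-2 - 2\right)\right)\right) \left(-146\right) + \left(3 + 11 - 0\right) = \left(-36 + 6 \left(-4 - -4\right)\right) \left(-146\right) + \left(3 + 11 + 0\right) = \left(-36 + 6 \left(-4 + 4\right)\right) \left(-146\right) + 14 = \left(-36 + 6 \cdot 0\right) \left(-146\right) + 14 = \left(-36 + 0\right) \left(-146\right) + 14 = \left(-36\right) \left(-146\right) + 14 = 5256 + 14 = 5270$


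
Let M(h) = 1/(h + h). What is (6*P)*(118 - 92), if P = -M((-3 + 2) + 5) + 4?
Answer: 1209/2 ≈ 604.50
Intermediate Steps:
M(h) = 1/(2*h)
P = 31/8 (P = -1/(2*((-3 + 2) + 5)) + 4 = -1/(2*(-1 + 5)) + 4 = -1/(2*4) + 4 = -1*⅛ + 4 = -⅛ + 4 = 31/8 ≈ 3.8750)
(6*P)*(118 - 92) = (6*(31/8))*(118 - 92) = (93/4)*26 = 1209/2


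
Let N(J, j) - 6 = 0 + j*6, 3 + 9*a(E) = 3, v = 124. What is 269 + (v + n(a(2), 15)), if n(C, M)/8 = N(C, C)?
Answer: 441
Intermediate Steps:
a(E) = 0 (a(E) = -⅓ + (⅑)*3 = -⅓ + ⅓ = 0)
N(J, j) = 6 + 6*j (N(J, j) = 6 + (0 + j*6) = 6 + (0 + 6*j) = 6 + 6*j)
n(C, M) = 48 + 48*C (n(C, M) = 8*(6 + 6*C) = 48 + 48*C)
269 + (v + n(a(2), 15)) = 269 + (124 + (48 + 48*0)) = 269 + (124 + (48 + 0)) = 269 + (124 + 48) = 269 + 172 = 441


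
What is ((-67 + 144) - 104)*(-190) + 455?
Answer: 5585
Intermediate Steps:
((-67 + 144) - 104)*(-190) + 455 = (77 - 104)*(-190) + 455 = -27*(-190) + 455 = 5130 + 455 = 5585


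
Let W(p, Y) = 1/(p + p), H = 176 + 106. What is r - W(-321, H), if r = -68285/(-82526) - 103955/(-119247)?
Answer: 895434868781/526492318827 ≈ 1.7008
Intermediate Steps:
H = 282
W(p, Y) = 1/(2*p)
r = 16721771725/9840977922 (r = -68285*(-1/82526) - 103955*(-1/119247) = 68285/82526 + 103955/119247 = 16721771725/9840977922 ≈ 1.6992)
r - W(-321, H) = 16721771725/9840977922 - 1/(2*(-321)) = 16721771725/9840977922 - (-1)/(2*321) = 16721771725/9840977922 - 1*(-1/642) = 16721771725/9840977922 + 1/642 = 895434868781/526492318827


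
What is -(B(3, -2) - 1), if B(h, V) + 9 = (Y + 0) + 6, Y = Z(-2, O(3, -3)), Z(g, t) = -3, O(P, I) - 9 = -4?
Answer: 7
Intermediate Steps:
O(P, I) = 5 (O(P, I) = 9 - 4 = 5)
Y = -3
B(h, V) = -6 (B(h, V) = -9 + ((-3 + 0) + 6) = -9 + (-3 + 6) = -9 + 3 = -6)
-(B(3, -2) - 1) = -(-6 - 1) = -1*(-7) = 7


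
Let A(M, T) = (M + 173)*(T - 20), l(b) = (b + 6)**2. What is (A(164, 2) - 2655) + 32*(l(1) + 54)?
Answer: -5425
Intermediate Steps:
l(b) = (6 + b)**2
A(M, T) = (-20 + T)*(173 + M) (A(M, T) = (173 + M)*(-20 + T) = (-20 + T)*(173 + M))
(A(164, 2) - 2655) + 32*(l(1) + 54) = ((-3460 - 20*164 + 173*2 + 164*2) - 2655) + 32*((6 + 1)**2 + 54) = ((-3460 - 3280 + 346 + 328) - 2655) + 32*(7**2 + 54) = (-6066 - 2655) + 32*(49 + 54) = -8721 + 32*103 = -8721 + 3296 = -5425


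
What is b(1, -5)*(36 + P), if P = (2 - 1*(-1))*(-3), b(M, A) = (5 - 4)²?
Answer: 27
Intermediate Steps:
b(M, A) = 1 (b(M, A) = 1² = 1)
P = -9 (P = (2 + 1)*(-3) = 3*(-3) = -9)
b(1, -5)*(36 + P) = 1*(36 - 9) = 1*27 = 27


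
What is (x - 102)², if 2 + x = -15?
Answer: 14161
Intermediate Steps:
x = -17 (x = -2 - 15 = -17)
(x - 102)² = (-17 - 102)² = (-119)² = 14161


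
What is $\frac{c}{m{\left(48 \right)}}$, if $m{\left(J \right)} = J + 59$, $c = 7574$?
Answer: $\frac{7574}{107} \approx 70.785$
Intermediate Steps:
$m{\left(J \right)} = 59 + J$
$\frac{c}{m{\left(48 \right)}} = \frac{7574}{59 + 48} = \frac{7574}{107}$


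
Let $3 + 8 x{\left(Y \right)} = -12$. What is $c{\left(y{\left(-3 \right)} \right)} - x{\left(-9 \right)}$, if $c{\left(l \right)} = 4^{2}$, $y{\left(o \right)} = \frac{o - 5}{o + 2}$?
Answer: $\frac{143}{8} \approx 17.875$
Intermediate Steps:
$y{\left(o \right)} = \frac{-5 + o}{2 + o}$
$x{\left(Y \right)} = - \frac{15}{8}$ ($x{\left(Y \right)} = - \frac{3}{8} + \frac{1}{8} \left(-12\right) = - \frac{3}{8} - \frac{3}{2} = - \frac{15}{8}$)
$c{\left(l \right)} = 16$
$c{\left(y{\left(-3 \right)} \right)} - x{\left(-9 \right)} = 16 - - \frac{15}{8} = 16 + \frac{15}{8} = \frac{143}{8}$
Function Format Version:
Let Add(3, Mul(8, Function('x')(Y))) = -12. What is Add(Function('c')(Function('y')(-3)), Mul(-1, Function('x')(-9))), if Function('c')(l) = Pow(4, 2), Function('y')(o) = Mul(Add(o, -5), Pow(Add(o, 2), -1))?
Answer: Rational(143, 8) ≈ 17.875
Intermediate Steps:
Function('y')(o) = Mul(Pow(Add(2, o), -1), Add(-5, o)) (Function('y')(o) = Mul(Add(-5, o), Pow(Add(2, o), -1)) = Mul(Pow(Add(2, o), -1), Add(-5, o)))
Function('x')(Y) = Rational(-15, 8) (Function('x')(Y) = Add(Rational(-3, 8), Mul(Rational(1, 8), -12)) = Add(Rational(-3, 8), Rational(-3, 2)) = Rational(-15, 8))
Function('c')(l) = 16
Add(Function('c')(Function('y')(-3)), Mul(-1, Function('x')(-9))) = Add(16, Mul(-1, Rational(-15, 8))) = Add(16, Rational(15, 8)) = Rational(143, 8)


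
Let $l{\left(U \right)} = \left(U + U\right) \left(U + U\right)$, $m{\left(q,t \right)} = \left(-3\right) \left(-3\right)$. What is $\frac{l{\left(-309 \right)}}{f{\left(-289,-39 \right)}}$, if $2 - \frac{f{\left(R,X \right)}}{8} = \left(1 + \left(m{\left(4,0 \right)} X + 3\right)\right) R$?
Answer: $- \frac{31827}{66854} \approx -0.47607$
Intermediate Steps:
$m{\left(q,t \right)} = 9$
$l{\left(U \right)} = 4 U^{2}$ ($l{\left(U \right)} = 2 U 2 U = 4 U^{2}$)
$f{\left(R,X \right)} = 16 - 8 R \left(4 + 9 X\right)$ ($f{\left(R,X \right)} = 16 - 8 \left(1 + \left(9 X + 3\right)\right) R = 16 - 8 \left(1 + \left(3 + 9 X\right)\right) R = 16 - 8 \left(4 + 9 X\right) R = 16 - 8 R \left(4 + 9 X\right)$)
$\frac{l{\left(-309 \right)}}{f{\left(-289,-39 \right)}} = \frac{4 \left(-309\right)^{2}}{16 - -9248 - \left(-20808\right) \left(-39\right)} = \frac{4 \cdot 95481}{16 + 9248 - 811512} = \frac{381924}{-802248} = 381924 \left(- \frac{1}{802248}\right) = - \frac{31827}{66854}$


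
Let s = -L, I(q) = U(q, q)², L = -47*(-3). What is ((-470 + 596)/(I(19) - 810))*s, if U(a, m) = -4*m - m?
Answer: -17766/8215 ≈ -2.1626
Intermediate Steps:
U(a, m) = -5*m
L = 141
I(q) = 25*q² (I(q) = (-5*q)² = 25*q²)
s = -141 (s = -1*141 = -141)
((-470 + 596)/(I(19) - 810))*s = ((-470 + 596)/(25*19² - 810))*(-141) = (126/(25*361 - 810))*(-141) = (126/(9025 - 810))*(-141) = (126/8215)*(-141) = -17766/8215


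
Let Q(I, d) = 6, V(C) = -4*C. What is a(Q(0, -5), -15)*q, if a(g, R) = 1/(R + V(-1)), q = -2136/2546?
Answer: 1068/14003 ≈ 0.076269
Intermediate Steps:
q = -1068/1273 (q = -2136*1/2546 = -1068/1273 ≈ -0.83896)
a(g, R) = 1/(4 + R) (a(g, R) = 1/(R - 4*(-1)) = 1/(R + 4) = 1/(4 + R))
a(Q(0, -5), -15)*q = -1068/1273/(4 - 15) = -1068/1273/(-11) = -1/11*(-1068/1273) = 1068/14003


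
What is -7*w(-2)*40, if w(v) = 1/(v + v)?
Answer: 70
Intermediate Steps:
w(v) = 1/(2*v)
-7*w(-2)*40 = -7/(2*(-2))*40 = -7*(-1)/(2*2)*40 = -7*(-¼)*40 = (7/4)*40 = 70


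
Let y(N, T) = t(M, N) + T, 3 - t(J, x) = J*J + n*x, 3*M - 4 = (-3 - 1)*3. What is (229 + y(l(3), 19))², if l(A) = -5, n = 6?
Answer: 6076225/81 ≈ 75015.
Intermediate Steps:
M = -8/3 (M = 4/3 + ((-3 - 1)*3)/3 = 4/3 + (-4*3)/3 = 4/3 + (⅓)*(-12) = 4/3 - 4 = -8/3 ≈ -2.6667)
t(J, x) = 3 - J² - 6*x (t(J, x) = 3 - (J*J + 6*x) = 3 - (J² + 6*x) = 3 + (-J² - 6*x) = 3 - J² - 6*x)
y(N, T) = -37/9 + T - 6*N (y(N, T) = (3 - (-8/3)² - 6*N) + T = (3 - 1*64/9 - 6*N) + T = (3 - 64/9 - 6*N) + T = (-37/9 - 6*N) + T = -37/9 + T - 6*N)
(229 + y(l(3), 19))² = (229 + (-37/9 + 19 - 6*(-5)))² = (229 + (-37/9 + 19 + 30))² = (229 + 404/9)² = (2465/9)² = 6076225/81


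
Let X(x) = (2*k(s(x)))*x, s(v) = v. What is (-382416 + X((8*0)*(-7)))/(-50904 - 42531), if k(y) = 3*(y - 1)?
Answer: 127472/31145 ≈ 4.0929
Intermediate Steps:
k(y) = -3 + 3*y (k(y) = 3*(-1 + y) = -3 + 3*y)
X(x) = x*(-6 + 6*x) (X(x) = (2*(-3 + 3*x))*x = (-6 + 6*x)*x = x*(-6 + 6*x))
(-382416 + X((8*0)*(-7)))/(-50904 - 42531) = (-382416 + 6*((8*0)*(-7))*(-1 + (8*0)*(-7)))/(-50904 - 42531) = (-382416 + 6*(0*(-7))*(-1 + 0*(-7)))/(-93435) = (-382416 + 6*0*(-1 + 0))*(-1/93435) = (-382416 + 6*0*(-1))*(-1/93435) = (-382416 + 0)*(-1/93435) = -382416*(-1/93435) = 127472/31145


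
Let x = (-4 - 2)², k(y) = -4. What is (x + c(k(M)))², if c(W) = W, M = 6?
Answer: 1024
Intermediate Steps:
x = 36 (x = (-6)² = 36)
(x + c(k(M)))² = (36 - 4)² = 32² = 1024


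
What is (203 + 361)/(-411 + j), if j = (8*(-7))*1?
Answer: -564/467 ≈ -1.2077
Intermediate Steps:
j = -56 (j = -56*1 = -56)
(203 + 361)/(-411 + j) = (203 + 361)/(-411 - 56) = 564/(-467) = 564*(-1/467) = -564/467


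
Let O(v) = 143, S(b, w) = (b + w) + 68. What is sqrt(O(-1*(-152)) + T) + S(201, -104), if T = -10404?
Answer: 165 + I*sqrt(10261) ≈ 165.0 + 101.3*I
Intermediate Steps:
S(b, w) = 68 + b + w
sqrt(O(-1*(-152)) + T) + S(201, -104) = sqrt(143 - 10404) + (68 + 201 - 104) = sqrt(-10261) + 165 = I*sqrt(10261) + 165 = 165 + I*sqrt(10261)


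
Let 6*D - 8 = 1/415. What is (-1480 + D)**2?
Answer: 1506248107849/688900 ≈ 2.1865e+6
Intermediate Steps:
D = 1107/830 (D = 4/3 + (1/6)/415 = 4/3 + (1/6)*(1/415) = 4/3 + 1/2490 = 1107/830 ≈ 1.3337)
(-1480 + D)**2 = (-1480 + 1107/830)**2 = (-1227293/830)**2 = 1506248107849/688900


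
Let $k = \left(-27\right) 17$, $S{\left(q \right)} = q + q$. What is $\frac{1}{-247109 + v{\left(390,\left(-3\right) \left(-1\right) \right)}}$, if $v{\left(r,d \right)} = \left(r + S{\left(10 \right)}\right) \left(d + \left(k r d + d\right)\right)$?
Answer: $- \frac{1}{220426949} \approx -4.5367 \cdot 10^{-9}$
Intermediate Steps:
$S{\left(q \right)} = 2 q$
$k = -459$
$v{\left(r,d \right)} = \left(20 + r\right) \left(2 d - 459 d r\right)$ ($v{\left(r,d \right)} = \left(r + 2 \cdot 10\right) \left(d + \left(- 459 r d + d\right)\right) = \left(r + 20\right) \left(d - \left(- d + 459 d r\right)\right) = \left(20 + r\right) \left(d - \left(- d + 459 d r\right)\right) = \left(20 + r\right) \left(2 d - 459 d r\right)$)
$\frac{1}{-247109 + v{\left(390,\left(-3\right) \left(-1\right) \right)}} = \frac{1}{-247109 + \left(-3\right) \left(-1\right) \left(40 - 3579420 - 459 \cdot 390^{2}\right)} = \frac{1}{-247109 + 3 \left(40 - 3579420 - 69813900\right)} = \frac{1}{-247109 + 3 \left(-73393280\right)} = \frac{1}{-247109 - 220179840} = \frac{1}{-220426949} = - \frac{1}{220426949}$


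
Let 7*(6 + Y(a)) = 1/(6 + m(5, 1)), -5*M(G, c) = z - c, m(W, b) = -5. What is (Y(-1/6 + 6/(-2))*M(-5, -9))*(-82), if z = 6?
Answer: -10086/7 ≈ -1440.9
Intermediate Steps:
M(G, c) = -6/5 + c/5 (M(G, c) = -(6 - c)/5 = -6/5 + c/5)
Y(a) = -41/7 (Y(a) = -6 + 1/(7*(6 - 5)) = -6 + (⅐)/1 = -6 + (⅐)*1 = -6 + ⅐ = -41/7)
(Y(-1/6 + 6/(-2))*M(-5, -9))*(-82) = -41*(-6/5 + (⅕)*(-9))/7*(-82) = -41*(-6/5 - 9/5)/7*(-82) = -41/7*(-3)*(-82) = (123/7)*(-82) = -10086/7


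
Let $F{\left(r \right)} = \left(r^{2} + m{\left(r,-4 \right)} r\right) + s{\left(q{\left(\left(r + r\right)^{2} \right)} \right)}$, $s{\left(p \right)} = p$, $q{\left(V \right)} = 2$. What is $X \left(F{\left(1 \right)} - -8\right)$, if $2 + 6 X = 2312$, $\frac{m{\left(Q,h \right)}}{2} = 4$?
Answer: $7315$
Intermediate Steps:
$m{\left(Q,h \right)} = 8$ ($m{\left(Q,h \right)} = 2 \cdot 4 = 8$)
$X = 385$ ($X = - \frac{1}{3} + \frac{1}{6} \cdot 2312 = - \frac{1}{3} + \frac{1156}{3} = 385$)
$F{\left(r \right)} = 2 + r^{2} + 8 r$ ($F{\left(r \right)} = \left(r^{2} + 8 r\right) + 2 = 2 + r^{2} + 8 r$)
$X \left(F{\left(1 \right)} - -8\right) = 385 \left(\left(2 + 1^{2} + 8 \cdot 1\right) - -8\right) = 385 \left(\left(2 + 1 + 8\right) + 8\right) = 385 \left(11 + 8\right) = 385 \cdot 19 = 7315$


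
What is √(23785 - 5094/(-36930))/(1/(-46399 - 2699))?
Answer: -98196*√225269190055/6155 ≈ -7.5721e+6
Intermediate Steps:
√(23785 - 5094/(-36930))/(1/(-46399 - 2699)) = √(23785 - 5094*(-1/36930))/(1/(-49098)) = √(23785 + 849/6155)/(-1/49098) = √(146397524/6155)*(-49098) = (2*√225269190055/6155)*(-49098) = -98196*√225269190055/6155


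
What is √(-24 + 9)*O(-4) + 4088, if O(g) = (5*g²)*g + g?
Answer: 4088 - 324*I*√15 ≈ 4088.0 - 1254.8*I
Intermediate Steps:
O(g) = g + 5*g³ (O(g) = 5*g³ + g = g + 5*g³)
√(-24 + 9)*O(-4) + 4088 = √(-24 + 9)*(-4 + 5*(-4)³) + 4088 = √(-15)*(-4 + 5*(-64)) + 4088 = (I*√15)*(-4 - 320) + 4088 = (I*√15)*(-324) + 4088 = -324*I*√15 + 4088 = 4088 - 324*I*√15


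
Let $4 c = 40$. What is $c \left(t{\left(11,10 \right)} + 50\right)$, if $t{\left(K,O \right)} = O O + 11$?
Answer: $1610$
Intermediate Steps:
$c = 10$ ($c = \frac{1}{4} \cdot 40 = 10$)
$t{\left(K,O \right)} = 11 + O^{2}$ ($t{\left(K,O \right)} = O^{2} + 11 = 11 + O^{2}$)
$c \left(t{\left(11,10 \right)} + 50\right) = 10 \left(\left(11 + 10^{2}\right) + 50\right) = 10 \left(\left(11 + 100\right) + 50\right) = 10 \left(111 + 50\right) = 10 \cdot 161 = 1610$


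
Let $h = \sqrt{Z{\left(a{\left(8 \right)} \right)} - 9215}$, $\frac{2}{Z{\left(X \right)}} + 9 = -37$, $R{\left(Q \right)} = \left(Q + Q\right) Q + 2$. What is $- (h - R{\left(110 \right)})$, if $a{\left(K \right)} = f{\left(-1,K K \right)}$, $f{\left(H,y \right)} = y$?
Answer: $24202 - \frac{i \sqrt{4874758}}{23} \approx 24202.0 - 95.995 i$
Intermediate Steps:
$a{\left(K \right)} = K^{2}$ ($a{\left(K \right)} = K K = K^{2}$)
$R{\left(Q \right)} = 2 + 2 Q^{2}$ ($R{\left(Q \right)} = 2 Q Q + 2 = 2 Q^{2} + 2 = 2 + 2 Q^{2}$)
$Z{\left(X \right)} = - \frac{1}{23}$ ($Z{\left(X \right)} = \frac{2}{-9 - 37} = \frac{2}{-46} = 2 \left(- \frac{1}{46}\right) = - \frac{1}{23}$)
$h = \frac{i \sqrt{4874758}}{23}$ ($h = \sqrt{- \frac{1}{23} - 9215} = \sqrt{- \frac{211946}{23}} = \frac{i \sqrt{4874758}}{23} \approx 95.995 i$)
$- (h - R{\left(110 \right)}) = - (\frac{i \sqrt{4874758}}{23} - \left(2 + 2 \cdot 110^{2}\right)) = - (\frac{i \sqrt{4874758}}{23} - \left(2 + 2 \cdot 12100\right)) = - (\frac{i \sqrt{4874758}}{23} - \left(2 + 24200\right)) = - (\frac{i \sqrt{4874758}}{23} - 24202) = - (-24202 + \frac{i \sqrt{4874758}}{23}) = 24202 - \frac{i \sqrt{4874758}}{23}$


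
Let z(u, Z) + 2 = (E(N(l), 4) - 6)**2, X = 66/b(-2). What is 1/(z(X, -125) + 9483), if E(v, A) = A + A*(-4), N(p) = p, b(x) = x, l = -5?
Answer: 1/9805 ≈ 0.00010199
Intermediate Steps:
X = -33 (X = 66/(-2) = 66*(-1/2) = -33)
E(v, A) = -3*A (E(v, A) = A - 4*A = -3*A)
z(u, Z) = 322 (z(u, Z) = -2 + (-3*4 - 6)**2 = -2 + (-12 - 6)**2 = -2 + (-18)**2 = -2 + 324 = 322)
1/(z(X, -125) + 9483) = 1/(322 + 9483) = 1/9805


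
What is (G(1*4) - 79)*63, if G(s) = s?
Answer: -4725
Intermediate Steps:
(G(1*4) - 79)*63 = (1*4 - 79)*63 = (4 - 79)*63 = -75*63 = -4725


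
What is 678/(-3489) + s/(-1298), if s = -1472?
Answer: 709294/754787 ≈ 0.93973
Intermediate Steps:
678/(-3489) + s/(-1298) = 678/(-3489) - 1472/(-1298) = 678*(-1/3489) - 1472*(-1/1298) = -226/1163 + 736/649 = 709294/754787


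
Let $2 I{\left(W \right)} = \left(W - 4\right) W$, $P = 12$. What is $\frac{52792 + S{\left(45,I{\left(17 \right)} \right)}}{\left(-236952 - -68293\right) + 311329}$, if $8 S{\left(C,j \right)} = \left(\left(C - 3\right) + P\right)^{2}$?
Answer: $\frac{106313}{285340} \approx 0.37258$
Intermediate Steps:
$I{\left(W \right)} = \frac{W \left(-4 + W\right)}{2}$ ($I{\left(W \right)} = \frac{\left(W - 4\right) W}{2} = \frac{\left(-4 + W\right) W}{2} = \frac{W \left(-4 + W\right)}{2}$)
$S{\left(C,j \right)} = \frac{\left(9 + C\right)^{2}}{8}$ ($S{\left(C,j \right)} = \frac{\left(\left(C - 3\right) + 12\right)^{2}}{8} = \frac{\left(\left(-3 + C\right) + 12\right)^{2}}{8} = \frac{\left(9 + C\right)^{2}}{8}$)
$\frac{52792 + S{\left(45,I{\left(17 \right)} \right)}}{\left(-236952 - -68293\right) + 311329} = \frac{52792 + \frac{\left(9 + 45\right)^{2}}{8}}{\left(-236952 - -68293\right) + 311329} = \frac{52792 + \frac{54^{2}}{8}}{\left(-236952 + 68293\right) + 311329} = \frac{52792 + \frac{1}{8} \cdot 2916}{-168659 + 311329} = \frac{52792 + \frac{729}{2}}{142670} = \frac{106313}{2} \cdot \frac{1}{142670} = \frac{106313}{285340}$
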